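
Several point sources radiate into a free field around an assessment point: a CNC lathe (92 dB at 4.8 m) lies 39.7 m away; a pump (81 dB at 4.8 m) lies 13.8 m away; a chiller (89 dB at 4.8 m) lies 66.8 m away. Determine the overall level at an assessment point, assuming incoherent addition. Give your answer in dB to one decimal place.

76.3 dB

Propagate each source to the receiver with L = L_ref − 20·log₁₀(r/r_ref), then add intensities.
CNC lathe: 92 − 20·log₁₀(39.7/4.8) = 92 − 18.35 = 73.65 dB.
pump: 81 − 20·log₁₀(13.8/4.8) = 81 − 9.17 = 71.83 dB.
chiller: 89 − 20·log₁₀(66.8/4.8) = 89 − 22.87 = 66.13 dB.
Σ 10^(L/10) = 4.250e+07 → L_total = 10·log₁₀(4.250e+07) = 76.28 dB.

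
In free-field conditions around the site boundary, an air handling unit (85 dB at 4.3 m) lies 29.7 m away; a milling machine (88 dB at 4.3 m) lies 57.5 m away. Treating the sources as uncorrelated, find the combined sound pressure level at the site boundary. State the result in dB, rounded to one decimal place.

Propagate each source to the receiver with L = L_ref − 20·log₁₀(r/r_ref), then add intensities.
air handling unit: 85 − 20·log₁₀(29.7/4.3) = 85 − 16.79 = 68.21 dB.
milling machine: 88 − 20·log₁₀(57.5/4.3) = 88 − 22.52 = 65.48 dB.
Σ 10^(L/10) = 1.016e+07 → L_total = 10·log₁₀(1.016e+07) = 70.07 dB.

70.1 dB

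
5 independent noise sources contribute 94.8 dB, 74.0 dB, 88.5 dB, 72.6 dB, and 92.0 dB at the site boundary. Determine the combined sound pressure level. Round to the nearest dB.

Incoherent sources combine by intensity addition: L_total = 10·log₁₀(Σ 10^(L_i/10)).
Σ 10^(L/10) = 10^(94.8/10) + 10^(74.0/10) + 10^(88.5/10) + 10^(72.6/10) + 10^(92.0/10) = 5.356e+09.
L_total = 10·log₁₀(5.356e+09) = 97.29 dB.

97 dB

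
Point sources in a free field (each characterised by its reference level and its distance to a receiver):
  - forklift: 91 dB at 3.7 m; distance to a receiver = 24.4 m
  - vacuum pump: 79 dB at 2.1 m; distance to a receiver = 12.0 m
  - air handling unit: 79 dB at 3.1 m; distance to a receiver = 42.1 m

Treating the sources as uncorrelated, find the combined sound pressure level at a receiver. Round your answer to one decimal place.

First find each source's level at the receiver (point-source: −20·log₁₀(r/r_ref)), then combine on an intensity basis.
forklift: 91 − 20·log₁₀(24.4/3.7) = 91 − 16.38 = 74.62 dB.
vacuum pump: 79 − 20·log₁₀(12.0/2.1) = 79 − 15.14 = 63.86 dB.
air handling unit: 79 − 20·log₁₀(42.1/3.1) = 79 − 22.66 = 56.34 dB.
Σ 10^(L/10) = 3.181e+07 → L_total = 10·log₁₀(3.181e+07) = 75.03 dB.

75.0 dB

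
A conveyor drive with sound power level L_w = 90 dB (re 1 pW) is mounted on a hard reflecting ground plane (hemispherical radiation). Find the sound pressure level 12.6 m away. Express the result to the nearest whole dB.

60 dB

L_p = L_w − 10·log₁₀(2π·r²) with r = 12.6 m.
2π·r² = 997.5 m², 10·log₁₀ of that is 29.989 dB.
L_p = 90 − 29.989 = 60.01 dB.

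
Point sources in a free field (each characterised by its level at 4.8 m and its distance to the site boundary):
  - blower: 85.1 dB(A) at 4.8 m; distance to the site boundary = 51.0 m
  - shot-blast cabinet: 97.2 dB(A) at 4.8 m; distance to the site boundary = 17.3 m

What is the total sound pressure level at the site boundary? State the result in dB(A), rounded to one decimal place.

86.1 dB(A)

First find each source's level at the receiver (point-source: −20·log₁₀(r/r_ref)), then combine on an intensity basis.
blower: 85.1 − 20·log₁₀(51.0/4.8) = 85.1 − 20.53 = 64.57 dB(A).
shot-blast cabinet: 97.2 − 20·log₁₀(17.3/4.8) = 97.2 − 11.14 = 86.06 dB(A).
Σ 10^(L/10) = 4.069e+08 → L_total = 10·log₁₀(4.069e+08) = 86.09 dB(A).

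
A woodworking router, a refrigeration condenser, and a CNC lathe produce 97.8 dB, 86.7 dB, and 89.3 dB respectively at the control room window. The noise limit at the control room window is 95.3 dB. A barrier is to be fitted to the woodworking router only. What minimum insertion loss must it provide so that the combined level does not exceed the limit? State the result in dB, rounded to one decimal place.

Fixed contribution from the other sources: Σ 10^(L/10) = 10^(86.7/10) + 10^(89.3/10) = 1.319e+09 (91.20 dB).
The limit corresponds to 10^(95.3/10) = 3.388e+09; subtracting the fixed part leaves 2.070e+09 for the woodworking router, i.e. 93.16 dB.
So the woodworking router must be reduced from 97.8 to 93.16 dB: IL = 4.64 dB.

4.6 dB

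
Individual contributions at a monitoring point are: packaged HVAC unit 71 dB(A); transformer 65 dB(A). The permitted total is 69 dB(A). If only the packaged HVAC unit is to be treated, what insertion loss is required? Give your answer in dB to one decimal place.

Fixed contribution from the other source: Σ 10^(L/10) = 10^(65/10) = 3.162e+06 (65.00 dB(A)).
The limit corresponds to 10^(69/10) = 7.943e+06; subtracting the fixed part leaves 4.781e+06 for the packaged HVAC unit, i.e. 66.80 dB(A).
Required insertion loss = 71 − 66.80 = 4.20 dB.

4.2 dB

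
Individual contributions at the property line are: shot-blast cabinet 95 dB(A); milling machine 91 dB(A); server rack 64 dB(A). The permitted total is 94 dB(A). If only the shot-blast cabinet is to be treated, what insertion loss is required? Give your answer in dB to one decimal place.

4.0 dB

The untreated sources together contribute 10^(91/10) + 10^(64/10) = 1.261e+09, i.e. 91.01 dB(A).
To meet 94 dB(A) overall, the treated shot-blast cabinet may contribute at most 10^(94/10) − 1.261e+09 = 1.250e+09, i.e. 90.97 dB(A).
So the shot-blast cabinet must be reduced from 95 to 90.97 dB(A): IL = 4.03 dB.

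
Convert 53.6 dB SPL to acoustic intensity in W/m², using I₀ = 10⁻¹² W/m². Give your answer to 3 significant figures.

I/I₀ = 10^(53.6/10) = 2.291e+05, so I = 2.291e+05 × 10⁻¹² W/m².

2.29e-07 W/m²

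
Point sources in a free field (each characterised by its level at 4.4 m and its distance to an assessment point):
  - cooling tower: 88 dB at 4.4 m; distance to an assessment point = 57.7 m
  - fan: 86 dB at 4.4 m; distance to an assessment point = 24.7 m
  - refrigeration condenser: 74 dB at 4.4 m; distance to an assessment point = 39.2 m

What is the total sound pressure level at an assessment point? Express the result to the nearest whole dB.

72 dB

Apply inverse-square spreading to bring every level to the receiver, then sum 10^(L/10).
cooling tower: 88 − 20·log₁₀(57.7/4.4) = 88 − 22.35 = 65.65 dB.
fan: 86 − 20·log₁₀(24.7/4.4) = 86 − 14.98 = 71.02 dB.
refrigeration condenser: 74 − 20·log₁₀(39.2/4.4) = 74 − 19.00 = 55.00 dB.
Σ 10^(L/10) = 1.662e+07 → L_total = 10·log₁₀(1.662e+07) = 72.21 dB.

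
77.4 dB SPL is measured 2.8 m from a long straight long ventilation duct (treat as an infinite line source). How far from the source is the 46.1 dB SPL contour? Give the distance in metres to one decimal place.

The 31.3 dB drop corresponds to a distance ratio of 10^(31.3/10) for a line source.
r₂ = 2.8·10^((77.4−46.1)/10) = 2.8·10^(31.3/10) = 3777.10 m.

3777.1 m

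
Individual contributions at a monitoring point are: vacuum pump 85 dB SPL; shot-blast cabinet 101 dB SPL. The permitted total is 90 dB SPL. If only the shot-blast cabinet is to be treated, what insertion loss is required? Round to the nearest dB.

Everything except the shot-blast cabinet sums to 10^(85/10) = 3.162e+08 in linear terms, 85.00 dB SPL.
The limit corresponds to 10^(90/10) = 1.000e+09; subtracting the fixed part leaves 6.838e+08 for the shot-blast cabinet, i.e. 88.35 dB SPL.
So the shot-blast cabinet must be reduced from 101 to 88.35 dB SPL: IL = 12.65 dB.

13 dB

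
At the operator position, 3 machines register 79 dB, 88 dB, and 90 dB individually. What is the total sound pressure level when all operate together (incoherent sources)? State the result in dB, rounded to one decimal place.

92.3 dB

For uncorrelated sources the intensities add, so convert each level to linear form, sum, and take 10·log₁₀ of the total.
Σ 10^(L/10) = 10^(79/10) + 10^(88/10) + 10^(90/10) = 1.710e+09.
L_total = 10·log₁₀(1.710e+09) = 92.33 dB.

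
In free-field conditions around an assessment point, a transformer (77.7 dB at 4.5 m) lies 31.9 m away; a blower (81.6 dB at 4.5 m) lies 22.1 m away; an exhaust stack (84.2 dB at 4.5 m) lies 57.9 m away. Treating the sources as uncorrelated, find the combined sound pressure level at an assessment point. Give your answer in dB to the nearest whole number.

Apply inverse-square spreading to bring every level to the receiver, then sum 10^(L/10).
transformer: 77.7 − 20·log₁₀(31.9/4.5) = 77.7 − 17.01 = 60.69 dB.
blower: 81.6 − 20·log₁₀(22.1/4.5) = 81.6 − 13.82 = 67.78 dB.
exhaust stack: 84.2 − 20·log₁₀(57.9/4.5) = 84.2 − 22.19 = 62.01 dB.
Σ 10^(L/10) = 8.754e+06 → L_total = 10·log₁₀(8.754e+06) = 69.42 dB.

69 dB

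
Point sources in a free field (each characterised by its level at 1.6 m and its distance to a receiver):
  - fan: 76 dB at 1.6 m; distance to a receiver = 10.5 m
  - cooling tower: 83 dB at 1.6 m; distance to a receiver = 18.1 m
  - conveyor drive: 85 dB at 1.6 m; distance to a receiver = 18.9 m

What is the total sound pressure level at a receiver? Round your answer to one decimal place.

First find each source's level at the receiver (point-source: −20·log₁₀(r/r_ref)), then combine on an intensity basis.
fan: 76 − 20·log₁₀(10.5/1.6) = 76 − 16.34 = 59.66 dB.
cooling tower: 83 − 20·log₁₀(18.1/1.6) = 83 − 21.07 = 61.93 dB.
conveyor drive: 85 − 20·log₁₀(18.9/1.6) = 85 − 21.45 = 63.55 dB.
Σ 10^(L/10) = 4.750e+06 → L_total = 10·log₁₀(4.750e+06) = 66.77 dB.

66.8 dB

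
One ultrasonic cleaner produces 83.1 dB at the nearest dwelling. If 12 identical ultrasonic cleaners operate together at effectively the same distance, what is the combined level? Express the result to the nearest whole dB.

L_total = L₁ + 10·log₁₀ N for N identical incoherent sources.
L_total = 83.1 + 10·log₁₀(12) = 83.1 + 10.792 = 93.89 dB.

94 dB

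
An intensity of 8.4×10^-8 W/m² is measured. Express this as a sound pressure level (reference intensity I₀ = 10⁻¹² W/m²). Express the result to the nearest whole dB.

Dividing by I₀ shifts the exponent by 12: I/I₀ = 8.4×10^4.
L = 10·(0.9243 + 4) = 49.24 dB.

49 dB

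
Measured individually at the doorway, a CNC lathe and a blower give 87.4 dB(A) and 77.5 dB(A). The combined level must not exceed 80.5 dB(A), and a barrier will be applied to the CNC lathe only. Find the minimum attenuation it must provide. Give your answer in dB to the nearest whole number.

10 dB

The untreated sources together contribute 10^(77.5/10) = 5.623e+07, i.e. 77.50 dB(A).
To meet 80.5 dB(A) overall, the treated CNC lathe may contribute at most 10^(80.5/10) − 5.623e+07 = 5.597e+07, i.e. 77.48 dB(A).
So the CNC lathe must be reduced from 87.4 to 77.48 dB(A): IL = 9.92 dB.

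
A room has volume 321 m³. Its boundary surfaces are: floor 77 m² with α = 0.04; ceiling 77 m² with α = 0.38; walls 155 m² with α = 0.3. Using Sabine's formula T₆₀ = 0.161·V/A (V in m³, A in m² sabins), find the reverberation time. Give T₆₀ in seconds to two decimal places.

0.66 s

A = Σ Sᵢαᵢ = 77·0.04 + 77·0.38 + 155·0.3 = 78.84 m².
T₆₀ = 0.161 × 321 / 78.84 = 0.656 s.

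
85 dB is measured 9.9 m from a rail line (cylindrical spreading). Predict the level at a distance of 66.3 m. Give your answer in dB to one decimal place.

76.7 dB

For a line source, L₂ = L₁ − 10·log₁₀(r₂/r₁).
L₂ = 85 − 10·log₁₀(66.3/9.9) = 85 − 8.259 = 76.74 dB.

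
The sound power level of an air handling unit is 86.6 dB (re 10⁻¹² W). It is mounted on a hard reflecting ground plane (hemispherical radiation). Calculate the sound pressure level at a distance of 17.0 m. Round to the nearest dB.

54 dB

The power spreads over a hemisphere of area 2π·r², so L_p = L_w − 10·log₁₀(2π·r²).
2π·r² = 1816 m², 10·log₁₀ of that is 32.591 dB.
L_p = 86.6 − 32.591 = 54.01 dB.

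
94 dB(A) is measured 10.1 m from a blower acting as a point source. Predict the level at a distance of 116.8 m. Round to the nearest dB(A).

For a point source, L₂ = L₁ − 20·log₁₀(r₂/r₁).
L₂ = 94 − 20·log₁₀(116.8/10.1) = 94 − 21.262 = 72.74 dB(A).

73 dB(A)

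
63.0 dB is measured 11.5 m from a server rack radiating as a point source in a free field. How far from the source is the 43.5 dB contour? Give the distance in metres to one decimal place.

The 19.5 dB drop corresponds to a distance ratio of 10^(19.5/20) for a point source.
r₂ = 11.5·10^((63.0−43.5)/20) = 11.5·10^(19.5/20) = 108.57 m.

108.6 m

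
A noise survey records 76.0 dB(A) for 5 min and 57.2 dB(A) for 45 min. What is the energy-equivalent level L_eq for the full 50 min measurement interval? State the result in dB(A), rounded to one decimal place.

66.5 dB(A)

L_eq = 10·log₁₀[(1/T)·Σ tᵢ·10^(Lᵢ/10)] with T = 50 min.
Σ tᵢ·10^(Lᵢ/10) = 5·10^(76.0/10) + 45·10^(57.2/10) = 2.227e+08.
L_eq = 10·log₁₀(2.227e+08/50) = 66.49 dB(A).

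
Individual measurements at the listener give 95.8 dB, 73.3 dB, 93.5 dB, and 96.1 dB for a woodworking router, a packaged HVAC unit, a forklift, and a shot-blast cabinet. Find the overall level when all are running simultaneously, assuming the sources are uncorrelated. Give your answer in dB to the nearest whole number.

Incoherent sources combine by intensity addition: L_total = 10·log₁₀(Σ 10^(L_i/10)).
Σ 10^(L/10) = 10^(95.8/10) + 10^(73.3/10) + 10^(93.5/10) + 10^(96.1/10) = 1.014e+10.
L_total = 10·log₁₀(1.014e+10) = 100.06 dB.

100 dB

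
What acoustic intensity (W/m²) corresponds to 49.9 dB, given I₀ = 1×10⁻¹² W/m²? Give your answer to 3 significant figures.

I/I₀ = 10^(49.9/10) = 9.772e+04, so I = 9.772e+04 × 10⁻¹² W/m².

9.77e-08 W/m²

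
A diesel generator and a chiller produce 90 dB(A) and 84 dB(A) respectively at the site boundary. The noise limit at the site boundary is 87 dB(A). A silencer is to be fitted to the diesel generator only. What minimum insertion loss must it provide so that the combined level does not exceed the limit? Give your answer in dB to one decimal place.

Everything except the diesel generator sums to 10^(84/10) = 2.512e+08 in linear terms, 84.00 dB(A).
To meet 87 dB(A) overall, the treated diesel generator may contribute at most 10^(87/10) − 2.512e+08 = 2.500e+08, i.e. 83.98 dB(A).
So the diesel generator must be reduced from 90 to 83.98 dB(A): IL = 6.02 dB.

6.0 dB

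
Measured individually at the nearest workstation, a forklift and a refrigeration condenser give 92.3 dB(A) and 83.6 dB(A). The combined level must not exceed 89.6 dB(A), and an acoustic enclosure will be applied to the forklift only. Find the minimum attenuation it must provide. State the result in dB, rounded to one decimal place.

4.0 dB

Fixed contribution from the other source: Σ 10^(L/10) = 10^(83.6/10) = 2.291e+08 (83.60 dB(A)).
To meet 89.6 dB(A) overall, the treated forklift may contribute at most 10^(89.6/10) − 2.291e+08 = 6.829e+08, i.e. 88.34 dB(A).
Required insertion loss = 92.3 − 88.34 = 3.96 dB.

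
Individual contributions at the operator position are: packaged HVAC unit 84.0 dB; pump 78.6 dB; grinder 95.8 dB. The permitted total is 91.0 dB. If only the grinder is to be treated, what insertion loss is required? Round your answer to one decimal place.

6.1 dB

The untreated sources together contribute 10^(84.0/10) + 10^(78.6/10) = 3.236e+08, i.e. 85.10 dB.
The limit corresponds to 10^(91.0/10) = 1.259e+09; subtracting the fixed part leaves 9.353e+08 for the grinder, i.e. 89.71 dB.
So the grinder must be reduced from 95.8 to 89.71 dB: IL = 6.09 dB.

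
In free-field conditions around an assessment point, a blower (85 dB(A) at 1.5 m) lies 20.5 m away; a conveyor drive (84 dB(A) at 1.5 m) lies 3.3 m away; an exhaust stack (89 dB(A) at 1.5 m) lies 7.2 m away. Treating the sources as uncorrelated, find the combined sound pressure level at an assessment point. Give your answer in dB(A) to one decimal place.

First find each source's level at the receiver (point-source: −20·log₁₀(r/r_ref)), then combine on an intensity basis.
blower: 85 − 20·log₁₀(20.5/1.5) = 85 − 22.71 = 62.29 dB(A).
conveyor drive: 84 − 20·log₁₀(3.3/1.5) = 84 − 6.85 = 77.15 dB(A).
exhaust stack: 89 − 20·log₁₀(7.2/1.5) = 89 − 13.62 = 75.38 dB(A).
Σ 10^(L/10) = 8.807e+07 → L_total = 10·log₁₀(8.807e+07) = 79.45 dB(A).

79.4 dB(A)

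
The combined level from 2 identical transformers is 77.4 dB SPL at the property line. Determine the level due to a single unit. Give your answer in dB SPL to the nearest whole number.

2 equal contributions raise the level by 10·log₁₀ 2 = 3.010 dB, so each unit alone gives 77.4 − 3.010.

74 dB SPL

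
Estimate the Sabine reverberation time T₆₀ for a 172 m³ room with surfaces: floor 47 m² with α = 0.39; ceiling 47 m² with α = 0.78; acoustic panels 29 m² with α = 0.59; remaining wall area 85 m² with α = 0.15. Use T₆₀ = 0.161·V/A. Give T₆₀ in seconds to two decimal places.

0.33 s

A = Σ Sᵢαᵢ = 47·0.39 + 47·0.78 + 29·0.59 + 85·0.15 = 84.85 m².
T₆₀ = 0.161·V/A = 0.161·172/84.85 = 0.326 s.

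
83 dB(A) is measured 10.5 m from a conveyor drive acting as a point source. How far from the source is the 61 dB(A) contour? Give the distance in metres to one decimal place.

The 22.0 dB drop corresponds to a distance ratio of 10^(22.0/20) for a point source.
r₂ = 10.5·10^((83−61)/20) = 10.5·10^(22.0/20) = 132.19 m.

132.2 m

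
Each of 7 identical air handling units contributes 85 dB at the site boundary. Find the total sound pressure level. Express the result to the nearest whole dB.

L_total = L₁ + 10·log₁₀ N for N identical incoherent sources.
L_total = 85 + 10·log₁₀(7) = 85 + 8.451 = 93.45 dB.

93 dB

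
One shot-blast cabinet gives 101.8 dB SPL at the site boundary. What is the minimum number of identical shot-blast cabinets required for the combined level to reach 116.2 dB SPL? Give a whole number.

The shortfall is 116.2 − 101.8 = 14.4 dB, and N units add 10·log₁₀ N, so need 10·log₁₀ N ≥ 14.4.
N ≥ 10^(14.4/10) = 27.542, so N = 28.

28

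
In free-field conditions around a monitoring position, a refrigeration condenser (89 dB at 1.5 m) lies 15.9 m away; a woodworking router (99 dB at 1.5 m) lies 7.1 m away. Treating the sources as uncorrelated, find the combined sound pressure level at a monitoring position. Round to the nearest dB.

Propagate each source to the receiver with L = L_ref − 20·log₁₀(r/r_ref), then add intensities.
refrigeration condenser: 89 − 20·log₁₀(15.9/1.5) = 89 − 20.51 = 68.49 dB.
woodworking router: 99 − 20·log₁₀(7.1/1.5) = 99 − 13.50 = 85.50 dB.
Σ 10^(L/10) = 3.616e+08 → L_total = 10·log₁₀(3.616e+08) = 85.58 dB.

86 dB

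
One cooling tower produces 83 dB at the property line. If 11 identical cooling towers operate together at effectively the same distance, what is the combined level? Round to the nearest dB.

93 dB

With 11 equal, uncorrelated contributions the intensity is 11× that of one unit, giving a rise of 10·log₁₀ 11.
L_total = 83 + 10·log₁₀(11) = 83 + 10.414 = 93.41 dB.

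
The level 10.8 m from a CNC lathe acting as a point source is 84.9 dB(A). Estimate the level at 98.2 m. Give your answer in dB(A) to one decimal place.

Point-source attenuation: ΔL = 20·log₁₀(r₂/r₁) = 20·log₁₀(98.2/10.8) = 19.174 dB.
L₂ = 84.9 − 20·log₁₀(98.2/10.8) = 84.9 − 19.174 = 65.73 dB(A).

65.7 dB(A)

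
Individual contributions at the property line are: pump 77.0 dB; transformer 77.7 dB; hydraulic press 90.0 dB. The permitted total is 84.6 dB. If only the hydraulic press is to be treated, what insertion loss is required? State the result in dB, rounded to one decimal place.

Fixed contribution from the other sources: Σ 10^(L/10) = 10^(77.0/10) + 10^(77.7/10) = 1.090e+08 (80.37 dB).
To meet 84.6 dB overall, the treated hydraulic press may contribute at most 10^(84.6/10) − 1.090e+08 = 1.794e+08, i.e. 82.54 dB.
So the hydraulic press must be reduced from 90.0 to 82.54 dB: IL = 7.46 dB.

7.5 dB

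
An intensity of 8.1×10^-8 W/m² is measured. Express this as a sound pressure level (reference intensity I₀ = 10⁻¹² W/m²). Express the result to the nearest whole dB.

Dividing by I₀ shifts the exponent by 12: I/I₀ = 8.1×10^4.
L = 10·(0.9085 + 4) = 49.08 dB.

49 dB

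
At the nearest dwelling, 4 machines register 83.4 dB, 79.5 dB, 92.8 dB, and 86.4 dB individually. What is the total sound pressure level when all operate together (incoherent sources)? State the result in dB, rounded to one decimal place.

For uncorrelated sources the intensities add, so convert each level to linear form, sum, and take 10·log₁₀ of the total.
Σ 10^(L/10) = 10^(83.4/10) + 10^(79.5/10) + 10^(92.8/10) + 10^(86.4/10) = 2.650e+09.
L_total = 10·log₁₀(2.650e+09) = 94.23 dB.

94.2 dB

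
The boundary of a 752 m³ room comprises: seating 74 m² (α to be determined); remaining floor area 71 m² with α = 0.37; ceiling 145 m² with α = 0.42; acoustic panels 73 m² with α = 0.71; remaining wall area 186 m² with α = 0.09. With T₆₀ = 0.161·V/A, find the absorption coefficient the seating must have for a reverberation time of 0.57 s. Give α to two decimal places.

Required total absorption A = 0.161·752/0.57 = 212.41 m².
Absorption from the other surfaces = 71·0.37 + 145·0.42 + 73·0.71 + 186·0.09 = 155.74 m², so the seating must supply 56.67 m² over 74 m².
α = 56.67/74 = 0.766.

0.77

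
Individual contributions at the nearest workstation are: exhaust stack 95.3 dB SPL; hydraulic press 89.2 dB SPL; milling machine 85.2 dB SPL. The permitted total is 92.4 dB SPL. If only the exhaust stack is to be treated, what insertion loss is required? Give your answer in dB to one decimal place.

The untreated sources together contribute 10^(89.2/10) + 10^(85.2/10) = 1.163e+09, i.e. 90.66 dB SPL.
To meet 92.4 dB SPL overall, the treated exhaust stack may contribute at most 10^(92.4/10) − 1.163e+09 = 5.749e+08, i.e. 87.60 dB SPL.
So the exhaust stack must be reduced from 95.3 to 87.60 dB SPL: IL = 7.70 dB.

7.7 dB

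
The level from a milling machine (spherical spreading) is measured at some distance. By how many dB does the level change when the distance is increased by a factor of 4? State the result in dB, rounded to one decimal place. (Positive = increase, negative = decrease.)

-12.0 dB

Point-source spreading: ΔL = −20·log₁₀(r₂/r₁).
ΔL = −20·log₁₀(4) = -12.04 dB.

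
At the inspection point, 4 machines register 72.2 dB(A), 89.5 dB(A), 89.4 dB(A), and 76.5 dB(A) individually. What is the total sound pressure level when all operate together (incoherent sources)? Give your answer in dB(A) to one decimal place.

For uncorrelated sources the intensities add, so convert each level to linear form, sum, and take 10·log₁₀ of the total.
Σ 10^(L/10) = 10^(72.2/10) + 10^(89.5/10) + 10^(89.4/10) + 10^(76.5/10) = 1.823e+09.
L_total = 10·log₁₀(1.823e+09) = 92.61 dB(A).

92.6 dB(A)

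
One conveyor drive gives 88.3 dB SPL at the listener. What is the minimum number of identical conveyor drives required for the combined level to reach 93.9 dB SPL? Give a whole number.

4

The shortfall is 93.9 − 88.3 = 5.6 dB, and N units add 10·log₁₀ N, so need 10·log₁₀ N ≥ 5.6.
N ≥ 10^(5.6/10) = 3.631, so N = 4.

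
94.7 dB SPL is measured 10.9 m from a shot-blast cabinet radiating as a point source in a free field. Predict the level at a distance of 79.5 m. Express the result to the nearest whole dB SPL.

77 dB SPL

For a point source, L₂ = L₁ − 20·log₁₀(r₂/r₁).
L₂ = 94.7 − 20·log₁₀(79.5/10.9) = 94.7 − 17.259 = 77.44 dB SPL.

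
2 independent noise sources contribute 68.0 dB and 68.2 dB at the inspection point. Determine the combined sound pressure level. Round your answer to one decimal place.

Incoherent sources combine by intensity addition: L_total = 10·log₁₀(Σ 10^(L_i/10)).
Σ 10^(L/10) = 10^(68.0/10) + 10^(68.2/10) = 1.292e+07.
L_total = 10·log₁₀(1.292e+07) = 71.11 dB.

71.1 dB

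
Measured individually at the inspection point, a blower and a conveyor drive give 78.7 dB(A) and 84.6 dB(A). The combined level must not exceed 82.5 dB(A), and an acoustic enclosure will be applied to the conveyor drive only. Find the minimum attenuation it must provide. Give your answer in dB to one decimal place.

The untreated sources together contribute 10^(78.7/10) = 7.413e+07, i.e. 78.70 dB(A).
The limit corresponds to 10^(82.5/10) = 1.778e+08; subtracting the fixed part leaves 1.037e+08 for the conveyor drive, i.e. 80.16 dB(A).
Required insertion loss = 84.6 − 80.16 = 4.44 dB.

4.4 dB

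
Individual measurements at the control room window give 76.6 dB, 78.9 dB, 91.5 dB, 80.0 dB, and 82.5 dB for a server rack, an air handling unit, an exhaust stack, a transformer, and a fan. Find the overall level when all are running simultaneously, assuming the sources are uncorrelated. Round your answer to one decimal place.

92.6 dB

Incoherent sources combine by intensity addition: L_total = 10·log₁₀(Σ 10^(L_i/10)).
Σ 10^(L/10) = 10^(76.6/10) + 10^(78.9/10) + 10^(91.5/10) + 10^(80.0/10) + 10^(82.5/10) = 1.814e+09.
L_total = 10·log₁₀(1.814e+09) = 92.59 dB.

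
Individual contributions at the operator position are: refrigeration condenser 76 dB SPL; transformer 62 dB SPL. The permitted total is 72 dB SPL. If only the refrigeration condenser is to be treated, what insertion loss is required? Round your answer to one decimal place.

Everything except the refrigeration condenser sums to 10^(62/10) = 1.585e+06 in linear terms, 62.00 dB SPL.
The limit corresponds to 10^(72/10) = 1.585e+07; subtracting the fixed part leaves 1.426e+07 for the refrigeration condenser, i.e. 71.54 dB SPL.
So the refrigeration condenser must be reduced from 76 to 71.54 dB SPL: IL = 4.46 dB.

4.5 dB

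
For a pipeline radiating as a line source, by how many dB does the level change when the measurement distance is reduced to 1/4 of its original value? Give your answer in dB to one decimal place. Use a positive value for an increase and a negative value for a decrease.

A line source loses 3 dB per doubling of distance; generally ΔL = −10·log₁₀(r₂/r₁).
ΔL = −10·log₁₀(0.25) = +6.02 dB.

+6.0 dB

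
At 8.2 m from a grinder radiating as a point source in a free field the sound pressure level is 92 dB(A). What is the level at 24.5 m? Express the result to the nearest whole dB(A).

Spherical spreading from a point source gives a 20·log₁₀(r₂/r₁) drop.
L₂ = 92 − 20·log₁₀(24.5/8.2) = 92 − 9.507 = 82.49 dB(A).

82 dB(A)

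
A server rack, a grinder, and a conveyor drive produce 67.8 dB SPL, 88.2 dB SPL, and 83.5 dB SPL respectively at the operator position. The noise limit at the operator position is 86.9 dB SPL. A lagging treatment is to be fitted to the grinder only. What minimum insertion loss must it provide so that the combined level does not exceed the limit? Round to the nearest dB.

The untreated sources together contribute 10^(67.8/10) + 10^(83.5/10) = 2.299e+08, i.e. 83.62 dB SPL.
To meet 86.9 dB SPL overall, the treated grinder may contribute at most 10^(86.9/10) − 2.299e+08 = 2.599e+08, i.e. 84.15 dB SPL.
So the grinder must be reduced from 88.2 to 84.15 dB SPL: IL = 4.05 dB.

4 dB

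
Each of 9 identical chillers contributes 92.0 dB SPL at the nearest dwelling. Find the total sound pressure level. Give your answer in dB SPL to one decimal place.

101.5 dB SPL

N identical incoherent sources raise the level by 10·log₁₀ N.
L_total = 92.0 + 10·log₁₀(9) = 92.0 + 9.542 = 101.54 dB SPL.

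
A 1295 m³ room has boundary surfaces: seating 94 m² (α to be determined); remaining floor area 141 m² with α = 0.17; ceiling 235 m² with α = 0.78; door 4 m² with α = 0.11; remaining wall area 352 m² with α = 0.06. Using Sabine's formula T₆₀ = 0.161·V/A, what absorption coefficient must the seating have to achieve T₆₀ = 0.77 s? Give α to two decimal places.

0.45

Required total absorption A = 0.161·1295/0.77 = 270.77 m².
Absorption from the other surfaces = 141·0.17 + 235·0.78 + 4·0.11 + 352·0.06 = 228.83 m², so the seating must supply 41.94 m² over 94 m².
α = 41.94/94 = 0.446.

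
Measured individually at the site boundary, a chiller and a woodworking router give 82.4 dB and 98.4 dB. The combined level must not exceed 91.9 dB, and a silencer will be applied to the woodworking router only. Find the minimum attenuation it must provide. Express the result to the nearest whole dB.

The untreated sources together contribute 10^(82.4/10) = 1.738e+08, i.e. 82.40 dB.
The limit corresponds to 10^(91.9/10) = 1.549e+09; subtracting the fixed part leaves 1.375e+09 for the woodworking router, i.e. 91.38 dB.
So the woodworking router must be reduced from 98.4 to 91.38 dB: IL = 7.02 dB.

7 dB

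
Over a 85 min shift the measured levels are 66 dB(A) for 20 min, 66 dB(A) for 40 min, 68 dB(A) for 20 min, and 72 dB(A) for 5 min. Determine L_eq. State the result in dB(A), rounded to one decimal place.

67.2 dB(A)

Weight each interval's intensity by its duration and average over T = 85 min:
Σ tᵢ·10^(Lᵢ/10) = 20·10^(66/10) + 40·10^(66/10) + 20·10^(68/10) + 5·10^(72/10) = 4.443e+08.
L_eq = 10·log₁₀(4.443e+08/85) = 67.18 dB(A).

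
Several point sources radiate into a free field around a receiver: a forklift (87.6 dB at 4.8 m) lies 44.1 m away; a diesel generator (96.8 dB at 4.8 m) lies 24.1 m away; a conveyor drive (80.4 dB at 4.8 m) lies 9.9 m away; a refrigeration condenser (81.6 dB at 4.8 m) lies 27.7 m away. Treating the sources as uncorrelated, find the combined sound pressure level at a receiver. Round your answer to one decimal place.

83.6 dB

Apply inverse-square spreading to bring every level to the receiver, then sum 10^(L/10).
forklift: 87.6 − 20·log₁₀(44.1/4.8) = 87.6 − 19.26 = 68.34 dB.
diesel generator: 96.8 − 20·log₁₀(24.1/4.8) = 96.8 − 14.02 = 82.78 dB.
conveyor drive: 80.4 − 20·log₁₀(9.9/4.8) = 80.4 − 6.29 = 74.11 dB.
refrigeration condenser: 81.6 − 20·log₁₀(27.7/4.8) = 81.6 − 15.22 = 66.38 dB.
Σ 10^(L/10) = 2.268e+08 → L_total = 10·log₁₀(2.268e+08) = 83.56 dB.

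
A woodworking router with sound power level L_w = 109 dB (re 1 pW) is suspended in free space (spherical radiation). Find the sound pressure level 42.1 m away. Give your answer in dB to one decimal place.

65.5 dB

Free-field spherical radiation: L_p = L_w − 10·log₁₀(4π·r²), r = 42.1 m.
4π·r² = 2.227e+04 m², 10·log₁₀ of that is 43.478 dB.
L_p = 109 − 43.478 = 65.52 dB.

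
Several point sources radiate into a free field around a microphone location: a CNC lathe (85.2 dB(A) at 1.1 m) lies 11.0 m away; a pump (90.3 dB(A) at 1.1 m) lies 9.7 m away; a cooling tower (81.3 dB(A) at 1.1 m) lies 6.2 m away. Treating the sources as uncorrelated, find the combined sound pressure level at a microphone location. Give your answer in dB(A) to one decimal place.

73.3 dB(A)

Apply inverse-square spreading to bring every level to the receiver, then sum 10^(L/10).
CNC lathe: 85.2 − 20·log₁₀(11.0/1.1) = 85.2 − 20.00 = 65.20 dB(A).
pump: 90.3 − 20·log₁₀(9.7/1.1) = 90.3 − 18.91 = 71.39 dB(A).
cooling tower: 81.3 − 20·log₁₀(6.2/1.1) = 81.3 − 15.02 = 66.28 dB(A).
Σ 10^(L/10) = 2.134e+07 → L_total = 10·log₁₀(2.134e+07) = 73.29 dB(A).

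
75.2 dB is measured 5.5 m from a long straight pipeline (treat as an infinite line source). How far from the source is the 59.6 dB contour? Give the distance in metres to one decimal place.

Line-source spreading drops the level by 10·log₁₀(r₂/r₁); inverting, r₂/r₁ = 10^(ΔL/10).
r₂ = 5.5·10^((75.2−59.6)/10) = 5.5·10^(15.6/10) = 199.69 m.

199.7 m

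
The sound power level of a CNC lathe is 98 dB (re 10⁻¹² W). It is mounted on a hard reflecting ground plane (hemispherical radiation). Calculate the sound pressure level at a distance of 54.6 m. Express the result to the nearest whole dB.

55 dB

Free-field hemispherical radiation: L_p = L_w − 10·log₁₀(2π·r²), r = 54.6 m.
2π·r² = 1.873e+04 m², 10·log₁₀ of that is 42.726 dB.
L_p = 98 − 42.726 = 55.27 dB.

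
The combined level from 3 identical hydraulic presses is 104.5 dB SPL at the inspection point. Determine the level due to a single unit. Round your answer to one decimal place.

99.7 dB SPL

3 equal contributions raise the level by 10·log₁₀ 3 = 4.771 dB, so each unit alone gives 104.5 − 4.771.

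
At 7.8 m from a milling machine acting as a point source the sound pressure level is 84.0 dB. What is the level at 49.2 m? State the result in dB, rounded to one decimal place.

Point-source attenuation: ΔL = 20·log₁₀(r₂/r₁) = 20·log₁₀(49.2/7.8) = 15.997 dB.
L₂ = 84.0 − 20·log₁₀(49.2/7.8) = 84.0 − 15.997 = 68.00 dB.

68.0 dB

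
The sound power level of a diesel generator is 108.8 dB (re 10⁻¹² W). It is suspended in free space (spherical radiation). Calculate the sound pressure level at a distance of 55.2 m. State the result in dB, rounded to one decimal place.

63.0 dB

Free-field spherical radiation: L_p = L_w − 10·log₁₀(4π·r²), r = 55.2 m.
4π·r² = 3.829e+04 m², 10·log₁₀ of that is 45.831 dB.
L_p = 108.8 − 45.831 = 62.97 dB.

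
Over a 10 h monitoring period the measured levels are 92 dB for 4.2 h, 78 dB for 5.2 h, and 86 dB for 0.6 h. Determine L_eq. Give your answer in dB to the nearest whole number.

89 dB

L_eq = 10·log₁₀[(1/T)·Σ tᵢ·10^(Lᵢ/10)] with T = 10 h.
Σ tᵢ·10^(Lᵢ/10) = 4.2·10^(92/10) + 5.2·10^(78/10) + 0.6·10^(86/10) = 7.224e+09.
L_eq = 10·log₁₀(7.224e+09/10) = 88.59 dB.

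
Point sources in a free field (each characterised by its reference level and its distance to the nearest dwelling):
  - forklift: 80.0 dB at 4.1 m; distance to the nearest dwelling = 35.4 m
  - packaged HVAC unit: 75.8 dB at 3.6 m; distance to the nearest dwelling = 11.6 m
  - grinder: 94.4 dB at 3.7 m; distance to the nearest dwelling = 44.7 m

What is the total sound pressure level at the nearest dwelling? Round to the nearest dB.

First find each source's level at the receiver (point-source: −20·log₁₀(r/r_ref)), then combine on an intensity basis.
forklift: 80.0 − 20·log₁₀(35.4/4.1) = 80.0 − 18.72 = 61.28 dB.
packaged HVAC unit: 75.8 − 20·log₁₀(11.6/3.6) = 75.8 − 10.16 = 65.64 dB.
grinder: 94.4 − 20·log₁₀(44.7/3.7) = 94.4 − 21.64 = 72.76 dB.
Σ 10^(L/10) = 2.387e+07 → L_total = 10·log₁₀(2.387e+07) = 73.78 dB.

74 dB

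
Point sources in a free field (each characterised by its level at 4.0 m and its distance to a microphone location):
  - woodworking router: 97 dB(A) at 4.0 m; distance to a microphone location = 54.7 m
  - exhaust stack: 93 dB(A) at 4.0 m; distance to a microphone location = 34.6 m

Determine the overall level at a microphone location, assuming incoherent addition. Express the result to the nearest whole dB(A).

Apply inverse-square spreading to bring every level to the receiver, then sum 10^(L/10).
woodworking router: 97 − 20·log₁₀(54.7/4.0) = 97 − 22.72 = 74.28 dB(A).
exhaust stack: 93 − 20·log₁₀(34.6/4.0) = 93 − 18.74 = 74.26 dB(A).
Σ 10^(L/10) = 5.347e+07 → L_total = 10·log₁₀(5.347e+07) = 77.28 dB(A).

77 dB(A)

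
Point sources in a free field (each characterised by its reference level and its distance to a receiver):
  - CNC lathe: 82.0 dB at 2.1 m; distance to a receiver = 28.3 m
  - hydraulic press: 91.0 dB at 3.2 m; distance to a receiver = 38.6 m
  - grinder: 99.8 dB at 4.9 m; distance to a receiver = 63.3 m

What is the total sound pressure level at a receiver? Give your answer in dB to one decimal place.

78.2 dB

Propagate each source to the receiver with L = L_ref − 20·log₁₀(r/r_ref), then add intensities.
CNC lathe: 82.0 − 20·log₁₀(28.3/2.1) = 82.0 − 22.59 = 59.41 dB.
hydraulic press: 91.0 − 20·log₁₀(38.6/3.2) = 91.0 − 21.63 = 69.37 dB.
grinder: 99.8 − 20·log₁₀(63.3/4.9) = 99.8 − 22.22 = 77.58 dB.
Σ 10^(L/10) = 6.675e+07 → L_total = 10·log₁₀(6.675e+07) = 78.24 dB.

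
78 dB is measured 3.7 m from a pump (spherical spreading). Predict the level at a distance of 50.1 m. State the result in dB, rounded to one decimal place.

55.4 dB

For a point source, L₂ = L₁ − 20·log₁₀(r₂/r₁).
L₂ = 78 − 20·log₁₀(50.1/3.7) = 78 − 22.633 = 55.37 dB.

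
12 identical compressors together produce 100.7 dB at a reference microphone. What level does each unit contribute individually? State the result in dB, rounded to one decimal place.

Dividing the total intensity by 12 lowers the level by 10·log₁₀ 12 = 10.792 dB: L₁ = 100.7 − 10.792.

89.9 dB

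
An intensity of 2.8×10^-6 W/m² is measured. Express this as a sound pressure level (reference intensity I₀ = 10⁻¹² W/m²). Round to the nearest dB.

64 dB

I/I₀ = 2.8×10^-6/10⁻¹² = 2.8×10^6, and L = 10·log₁₀(I/I₀).
L = 10·(0.4472 + 6) = 64.47 dB.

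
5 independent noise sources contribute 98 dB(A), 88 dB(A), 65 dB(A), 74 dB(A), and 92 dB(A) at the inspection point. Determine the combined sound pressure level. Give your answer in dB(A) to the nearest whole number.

99 dB(A)

Incoherent sources combine by intensity addition: L_total = 10·log₁₀(Σ 10^(L_i/10)).
Σ 10^(L/10) = 10^(98/10) + 10^(88/10) + 10^(65/10) + 10^(74/10) + 10^(92/10) = 8.554e+09.
L_total = 10·log₁₀(8.554e+09) = 99.32 dB(A).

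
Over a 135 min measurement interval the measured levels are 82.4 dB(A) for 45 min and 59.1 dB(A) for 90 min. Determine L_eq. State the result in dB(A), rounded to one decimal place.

Weight each interval's intensity by its duration and average over T = 135 min:
Σ tᵢ·10^(Lᵢ/10) = 45·10^(82.4/10) + 90·10^(59.1/10) = 7.893e+09.
L_eq = 10·log₁₀(7.893e+09/135) = 77.67 dB(A).

77.7 dB(A)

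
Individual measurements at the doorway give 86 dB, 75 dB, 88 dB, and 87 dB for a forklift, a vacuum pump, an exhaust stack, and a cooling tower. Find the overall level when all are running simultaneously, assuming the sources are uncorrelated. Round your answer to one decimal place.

91.9 dB

For uncorrelated sources the intensities add, so convert each level to linear form, sum, and take 10·log₁₀ of the total.
Σ 10^(L/10) = 10^(86/10) + 10^(75/10) + 10^(88/10) + 10^(87/10) = 1.562e+09.
L_total = 10·log₁₀(1.562e+09) = 91.94 dB.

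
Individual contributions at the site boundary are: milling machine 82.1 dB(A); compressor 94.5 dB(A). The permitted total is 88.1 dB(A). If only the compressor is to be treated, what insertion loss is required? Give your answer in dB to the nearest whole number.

8 dB

Fixed contribution from the other source: Σ 10^(L/10) = 10^(82.1/10) = 1.622e+08 (82.10 dB(A)).
The limit corresponds to 10^(88.1/10) = 6.457e+08; subtracting the fixed part leaves 4.835e+08 for the compressor, i.e. 86.84 dB(A).
Required insertion loss = 94.5 − 86.84 = 7.66 dB.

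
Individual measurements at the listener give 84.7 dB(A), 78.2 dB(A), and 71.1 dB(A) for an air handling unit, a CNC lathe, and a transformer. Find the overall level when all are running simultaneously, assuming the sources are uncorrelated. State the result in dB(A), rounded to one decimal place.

85.7 dB(A)

Incoherent sources combine by intensity addition: L_total = 10·log₁₀(Σ 10^(L_i/10)).
Σ 10^(L/10) = 10^(84.7/10) + 10^(78.2/10) + 10^(71.1/10) = 3.741e+08.
L_total = 10·log₁₀(3.741e+08) = 85.73 dB(A).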